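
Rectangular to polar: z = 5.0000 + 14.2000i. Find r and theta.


r = sqrt(25+201.64) = sqrt(226.64) = 15.0546
theta = atan2(14.2, 5) = 70.6022 degrees

r = 15.0546, theta = 70.6022 degrees


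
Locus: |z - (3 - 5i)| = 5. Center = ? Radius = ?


|z - z0| = r is a circle with center z0 and radius r.
Center = (3, -5), radius = 5

Circle with center (3, -5) and radius 5


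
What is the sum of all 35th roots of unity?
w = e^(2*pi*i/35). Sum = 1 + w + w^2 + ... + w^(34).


The sum of all 35th roots of unity is 0.
Geometric series: (1 - w^35)/(1 - w) = (1-1)/(1-w) = 0 since w^35 = 1, w ≠ 1.
Alternatively: coefficient of z^34 in z^35 - 1 is 0.

0


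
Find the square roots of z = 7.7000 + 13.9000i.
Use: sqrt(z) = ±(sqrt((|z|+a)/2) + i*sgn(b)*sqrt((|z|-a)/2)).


|z| = sqrt(59.29+193.21) = 15.8902
sqrt((|z|+a)/2) = sqrt((15.8902+7.7)/2) = sqrt(11.7951) = 3.4344
sqrt((|z|-a)/2) = sqrt((15.8902-7.7)/2) = sqrt(4.0951) = 2.0236

±(3.4344 + 2.0236i) i.e. 3.4344 + 2.0236i and -3.4344 - 2.0236i


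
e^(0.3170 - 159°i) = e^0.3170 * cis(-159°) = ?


e^0.3170 = 1.3730
cos(-159°) = -0.9336
sin(-159°) = -0.35837
Real = 1.3730*(-0.9336) = -1.2818
Imag = 1.3730*(-0.35837) = -0.4920

-1.2818 - 0.4920i


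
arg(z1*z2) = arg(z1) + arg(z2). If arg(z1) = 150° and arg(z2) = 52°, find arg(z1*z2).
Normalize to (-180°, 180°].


arg(z1*z2) = 150° + 52° = 202°
Normalized to (-180°, 180°]: -158°

-158°


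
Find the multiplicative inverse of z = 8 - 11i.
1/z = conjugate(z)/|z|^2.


|z|^2 = 64+121 = 185
1/z = (8 + 11i)/185

1/z = 0.0432 + 0.0595i


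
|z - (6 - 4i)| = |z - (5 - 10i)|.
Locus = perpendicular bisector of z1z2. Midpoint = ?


Equal distances means the locus is the perpendicular bisector of z1 and z2.
Midpoint = ((6+5)/2, (-4+(-10))/2) = (5.5000, -7.0000)

Perpendicular bisector through (5.5000, -7.0000)


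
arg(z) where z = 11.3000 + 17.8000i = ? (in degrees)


Re = 11.3, Im = 17.8
arg = atan2(17.8, 11.3) = 57.5913 degrees

arg(z) = 57.5913 degrees


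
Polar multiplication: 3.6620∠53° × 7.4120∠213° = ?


r = 3.6620 * 7.4120 = 27.1427
theta = 53° + 213° = 266° = 266° (mod 360)

27.1427 cis(266°)


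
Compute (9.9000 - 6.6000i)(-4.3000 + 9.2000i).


Real = 9.9*(-4.3) - (-6.6)*9.2 = -42.57 - (-60.72) = 18.15
Imag = 9.9*9.2 - (4.3)*(-6.6) = 91.08 + 28.38 = 119.46

18.1500 + 119.4600i


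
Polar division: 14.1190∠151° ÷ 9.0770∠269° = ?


r = 14.1190 / 9.0770 = 1.5555
theta = 151° - 269° = -118° = 242° (mod 360)

1.5555 cis(242°)


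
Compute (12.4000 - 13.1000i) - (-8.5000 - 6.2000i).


Real: 12.4 + 8.5 = 20.9
Imag: -13.1 + 6.2 = -6.9

20.9000 - 6.9000i


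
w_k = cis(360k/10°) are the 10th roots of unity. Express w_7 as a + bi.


Angle = 360*7/10 = 252°
a = cos(252°) = -0.3090
b = sin(252°) = -0.9511

-0.3090 - 0.9511i


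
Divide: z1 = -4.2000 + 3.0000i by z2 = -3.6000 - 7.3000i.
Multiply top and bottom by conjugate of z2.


Conjugate of z2 = -3.6000 + 7.3000i
Numerator: (-4.2000 + 3.0000i)(-3.6000 + 7.3000i) = -6.7800 - 41.4600i
Denominator: (-3.6)^2 + (-7.3)^2 = 66.25
Result = (-6.7800 - 41.4600i)/66.25

-0.1023 - 0.6258i


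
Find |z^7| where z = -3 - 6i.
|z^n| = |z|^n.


|z| = sqrt(9+36) = sqrt(45) = 6.7082
|z^7| = |z|^7 = (sqrt(45))^7 = 45^3 * sqrt(45) = 91125*sqrt(45)

|z^7| = 91125*sqrt(45) ≈ 611285.0833


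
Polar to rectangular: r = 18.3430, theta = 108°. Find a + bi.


a = 18.3430*cos(108°) = 18.3430*(-0.309017) = -5.6683
b = 18.3430*sin(108°) = 18.3430*0.951057 = 17.4452

-5.6683 + 17.4452i


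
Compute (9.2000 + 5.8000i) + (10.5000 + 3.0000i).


Real: 9.2 + 10.5 = 19.7
Imag: 5.8 + 3 = 8.8

19.7000 + 8.8000i


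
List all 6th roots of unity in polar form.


The 6th roots of unity are cis(360k/6°) for k=0..5
Angle step = 360/6 = 60°
Primitive root: cis(60°)
Primitive root = 0.5000 + 0.8660i

6 roots at angles: 0°, 60°, 120°, 180°, 240°, 300°


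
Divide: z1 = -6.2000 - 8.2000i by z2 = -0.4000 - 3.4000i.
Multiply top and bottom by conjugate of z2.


Conjugate of z2 = -0.4000 + 3.4000i
Numerator: (-6.2000 - 8.2000i)(-0.4000 + 3.4000i) = 30.3600 - 17.8000i
Denominator: (-0.4)^2 + (-3.4)^2 = 11.72
Result = (30.3600 - 17.8000i)/11.72

2.5904 - 1.5188i


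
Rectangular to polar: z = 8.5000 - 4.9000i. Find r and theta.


r = sqrt(72.25+24.01) = sqrt(96.26) = 9.8112
theta = atan2(-4.9, 8.5) = -29.9622 degrees

r = 9.8112, theta = -29.9622 degrees


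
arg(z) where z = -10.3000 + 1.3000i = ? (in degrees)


Re = -10.3, Im = 1.3
arg = atan2(1.3, -10.3) = 172.8065 degrees

arg(z) = 172.8065 degrees


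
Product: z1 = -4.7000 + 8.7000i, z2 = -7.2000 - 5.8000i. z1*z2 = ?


Real = -4.7*(-7.2) - 8.7*(-5.8) = 33.84 - (-50.46) = 84.3
Imag = -4.7*(-5.8) - (7.2)*8.7 = 27.26 - (62.64) = -35.38

84.3000 - 35.3800i


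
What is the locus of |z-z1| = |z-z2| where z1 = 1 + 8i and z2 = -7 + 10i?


Equal distances means the locus is the perpendicular bisector of z1 and z2.
Midpoint = ((1+(-7))/2, (8+10)/2) = (-3.0000, 9.0000)

Perpendicular bisector through (-3.0000, 9.0000)


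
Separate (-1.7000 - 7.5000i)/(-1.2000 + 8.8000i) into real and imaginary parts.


Multiply by conjugate: (-1.7000 - 7.5000i)(-1.2000 - 8.8000i) / ((-1.2)^2 + 8.8^2)
Numerator real = -1.7*(-1.2) - (7.5)*8.8 = -63.96
Numerator imag = -7.5*(-1.2) - (-1.7)*8.8 = 23.96
Denominator = 78.88
Re(z) = -63.96/78.88 = -0.8109
Im(z) = 23.96/78.88 = 0.3038

Re(z) = -0.8109, Im(z) = 0.3038


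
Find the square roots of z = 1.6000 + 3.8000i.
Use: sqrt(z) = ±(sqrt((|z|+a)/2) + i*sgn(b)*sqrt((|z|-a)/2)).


|z| = sqrt(2.56+14.44) = 4.1231
sqrt((|z|+a)/2) = sqrt((4.1231+1.6)/2) = sqrt(2.8616) = 1.6916
sqrt((|z|-a)/2) = sqrt((4.1231-1.6)/2) = sqrt(1.2616) = 1.1232

±(1.6916 + 1.1232i) i.e. 1.6916 + 1.1232i and -1.6916 - 1.1232i


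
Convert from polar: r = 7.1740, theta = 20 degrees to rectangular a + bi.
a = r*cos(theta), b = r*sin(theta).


a = 7.1740*cos(20°) = 7.1740*0.9397 = 6.7414
b = 7.1740*sin(20°) = 7.1740*0.34202 = 2.4537

6.7414 + 2.4537i


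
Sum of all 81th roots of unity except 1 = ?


With w = e^(2*pi*i/81), all 81 of the 81th roots of unity w^0 = 1, w, ..., w^(80) sum to 0: 1 + w + ... + w^(80) = (1 - w^81)/(1 - w) = 0 since w^81 = 1, w ≠ 1.
Removing the root 1: w + w^2 + ... + w^(80) = 0 - 1 = -1

Sum = -1


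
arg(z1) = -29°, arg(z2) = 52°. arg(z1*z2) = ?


arg(z1*z2) = -29° + 52° = 23°
Normalized to (-180°, 180°]: 23°

23°


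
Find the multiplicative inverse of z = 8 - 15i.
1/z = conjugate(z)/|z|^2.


|z|^2 = 64+225 = 289
1/z = (8 + 15i)/289

1/z = 0.0277 + 0.0519i


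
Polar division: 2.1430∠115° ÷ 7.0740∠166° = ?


r = 2.1430 / 7.0740 = 0.3029
theta = 115° - 166° = -51° = 309° (mod 360)

0.3029 cis(309°)


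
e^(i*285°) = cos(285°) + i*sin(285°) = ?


cos(285°) = 0.2588
sin(285°) = -0.9659

e^(i*285°) = 0.2588 - 0.9659i


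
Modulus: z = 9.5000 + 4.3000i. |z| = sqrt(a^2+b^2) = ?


|z| = sqrt(9.5^2 + 4.3^2) = sqrt(90.25 + 18.49) = sqrt(108.74) = 10.4278

|z| = 10.4278


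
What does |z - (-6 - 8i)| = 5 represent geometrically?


|z - z0| = r is a circle with center z0 and radius r.
Center = (-6, -8), radius = 5

Circle with center (-6, -8) and radius 5


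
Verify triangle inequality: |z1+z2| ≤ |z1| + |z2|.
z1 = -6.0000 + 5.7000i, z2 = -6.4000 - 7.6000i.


|z1| = sqrt((-6)^2 + 5.7^2) = sqrt(68.49) = 8.2759
|z2| = sqrt((-6.4)^2 + (-7.6)^2) = sqrt(98.72) = 9.9358
z1+z2 = -12.4000 - 1.9000i
|z1+z2| = sqrt(157.37) = 12.5447
|z1|+|z2| = 8.2759 + 9.9358 = 18.2117

|z1+z2| = 12.5447 ≤ |z1|+|z2| = 18.2117 (verified)


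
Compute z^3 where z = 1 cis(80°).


r^3 = 1^3 = 1
n*theta = 3*80° = 240° = 240° (mod 360)
a = 1*cos(240°) = -0.5000
b = 1*sin(240°) = -0.8660

1 cis(240°) = -0.5000 - 0.8660i


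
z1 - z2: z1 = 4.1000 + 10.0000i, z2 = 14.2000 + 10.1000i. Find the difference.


Real: 4.1 - 14.2 = -10.1
Imag: 10 - 10.1 = -0.1

-10.1000 - 0.1000i


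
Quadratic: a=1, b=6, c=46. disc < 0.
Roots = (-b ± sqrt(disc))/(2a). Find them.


disc = 6^2 - 4*1*46 = 36 - 184 = -148
sqrt(|disc|) = sqrt(148) = 12.1655
Real part = -6/(2*1) = -3.0000
Imag part = 12.1655/(2*1) = 6.0828

-3.0000 ± 6.0828i


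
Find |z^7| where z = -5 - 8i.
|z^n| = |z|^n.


|z| = sqrt(25+64) = sqrt(89) = 9.4340
|z^7| = |z|^7 = (sqrt(89))^7 = 89^3 * sqrt(89) = 704969*sqrt(89)

|z^7| = 704969*sqrt(89) ≈ 6650664.2447


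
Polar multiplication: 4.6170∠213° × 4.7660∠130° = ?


r = 4.6170 * 4.7660 = 22.0046
theta = 213° + 130° = 343° = 343° (mod 360)

22.0046 cis(343°)


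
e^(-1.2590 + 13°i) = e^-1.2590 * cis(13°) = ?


e^-1.2590 = 0.28394
cos(13°) = 0.9744
sin(13°) = 0.225
Real = 0.28394*0.9744 = 0.2767
Imag = 0.28394*0.225 = 0.0639

0.2767 + 0.0639i


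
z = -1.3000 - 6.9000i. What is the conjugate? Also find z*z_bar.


z_bar = -1.3000 + 6.9000i
z*z_bar = (-1.3)^2 + (-6.9)^2 = 1.69 + 47.61 = 49.3

z_bar = -1.3000 + 6.9000i, z*z_bar = 49.3


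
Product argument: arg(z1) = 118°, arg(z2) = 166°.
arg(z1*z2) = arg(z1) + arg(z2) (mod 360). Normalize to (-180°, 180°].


arg(z1*z2) = 118° + 166° = 284°
Normalized to (-180°, 180°]: -76°

-76°


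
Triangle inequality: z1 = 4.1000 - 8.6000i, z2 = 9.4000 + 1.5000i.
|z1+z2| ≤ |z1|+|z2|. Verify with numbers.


|z1| = sqrt(4.1^2 + (-8.6)^2) = sqrt(90.77) = 9.5273
|z2| = sqrt(9.4^2 + 1.5^2) = sqrt(90.61) = 9.5189
z1+z2 = 13.5000 - 7.1000i
|z1+z2| = sqrt(232.66) = 15.2532
|z1|+|z2| = 9.5273 + 9.5189 = 19.0462

|z1+z2| = 15.2532 ≤ |z1|+|z2| = 19.0462 (verified)


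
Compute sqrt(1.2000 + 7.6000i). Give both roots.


|z| = sqrt(1.44+57.76) = 7.6942
sqrt((|z|+a)/2) = sqrt((7.6942+1.2)/2) = sqrt(4.4471) = 2.1088
sqrt((|z|-a)/2) = sqrt((7.6942-1.2)/2) = sqrt(3.2471) = 1.8020

±(2.1088 + 1.8020i) i.e. 2.1088 + 1.8020i and -2.1088 - 1.8020i


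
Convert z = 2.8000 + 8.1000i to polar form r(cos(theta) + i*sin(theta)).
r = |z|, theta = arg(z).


r = sqrt(7.84+65.61) = sqrt(73.45) = 8.5703
theta = atan2(8.1, 2.8) = 70.9308 degrees

r = 8.5703, theta = 70.9308 degrees


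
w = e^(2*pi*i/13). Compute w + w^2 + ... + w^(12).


With w = e^(2*pi*i/13), all 13 of the 13th roots of unity w^0 = 1, w, ..., w^(12) sum to 0: 1 + w + ... + w^(12) = (1 - w^13)/(1 - w) = 0 since w^13 = 1, w ≠ 1.
Removing the root 1: w + w^2 + ... + w^(12) = 0 - 1 = -1

Sum = -1


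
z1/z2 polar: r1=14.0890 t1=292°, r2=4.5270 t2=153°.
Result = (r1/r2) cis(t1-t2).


r = 14.0890 / 4.5270 = 3.1122
theta = 292° - 153° = 139° = 139° (mod 360)

3.1122 cis(139°)


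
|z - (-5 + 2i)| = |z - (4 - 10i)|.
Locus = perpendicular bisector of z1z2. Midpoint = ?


Equal distances means the locus is the perpendicular bisector of z1 and z2.
Midpoint = ((-5+4)/2, (2+(-10))/2) = (-0.5000, -4.0000)

Perpendicular bisector through (-0.5000, -4.0000)


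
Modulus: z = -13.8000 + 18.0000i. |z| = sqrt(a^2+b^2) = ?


|z| = sqrt((-13.8)^2 + 18^2) = sqrt(190.44 + 324) = sqrt(514.44) = 22.6813

|z| = 22.6813


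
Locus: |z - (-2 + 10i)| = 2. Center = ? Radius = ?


|z - z0| = r is a circle with center z0 and radius r.
Center = (-2, 10), radius = 2

Circle with center (-2, 10) and radius 2


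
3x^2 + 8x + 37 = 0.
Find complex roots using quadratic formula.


disc = 8^2 - 4*3*37 = 64 - 444 = -380
sqrt(|disc|) = sqrt(380) = 19.4936
Real part = -8/(2*3) = -1.3333
Imag part = 19.4936/(2*3) = 3.2489

-1.3333 ± 3.2489i


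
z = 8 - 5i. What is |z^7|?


|z| = sqrt(64+25) = sqrt(89) = 9.4340
|z^7| = |z|^7 = (sqrt(89))^7 = 89^3 * sqrt(89) = 704969*sqrt(89)

|z^7| = 704969*sqrt(89) ≈ 6650664.2447


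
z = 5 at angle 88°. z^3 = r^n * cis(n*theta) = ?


r^3 = 5^3 = 125
n*theta = 3*88° = 264° = 264° (mod 360)
a = 125*cos(264°) = -13.0661
b = 125*sin(264°) = -124.3152

125 cis(264°) = -13.0661 - 124.3152i


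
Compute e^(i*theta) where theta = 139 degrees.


cos(139°) = -0.7547
sin(139°) = 0.6561

e^(i*139°) = -0.7547 + 0.6561i


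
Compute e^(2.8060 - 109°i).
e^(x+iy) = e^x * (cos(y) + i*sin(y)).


e^2.8060 = 16.5436
cos(-109°) = -0.32557
sin(-109°) = -0.94552
Real = 16.5436*(-0.32557) = -5.3861
Imag = 16.5436*(-0.94552) = -15.6423

-5.3861 - 15.6423i


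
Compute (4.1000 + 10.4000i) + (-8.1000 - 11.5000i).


Real: 4.1 - 8.1 = -4
Imag: 10.4 - 11.5 = -1.1

-4.0000 - 1.1000i


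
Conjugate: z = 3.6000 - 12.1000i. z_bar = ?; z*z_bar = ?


z_bar = 3.6000 + 12.1000i
z*z_bar = 3.6^2 + (-12.1)^2 = 12.96 + 146.41 = 159.37

z_bar = 3.6000 + 12.1000i, z*z_bar = 159.37


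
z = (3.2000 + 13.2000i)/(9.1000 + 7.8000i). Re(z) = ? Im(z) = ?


Multiply by conjugate: (3.2000 + 13.2000i)(9.1000 - 7.8000i) / (9.1^2 + 7.8^2)
Numerator real = 3.2*9.1 + 13.2*7.8 = 132.08
Numerator imag = 13.2*9.1 - 3.2*7.8 = 95.16
Denominator = 143.65
Re(z) = 132.08/143.65 = 0.9195
Im(z) = 95.16/143.65 = 0.6624

Re(z) = 0.9195, Im(z) = 0.6624


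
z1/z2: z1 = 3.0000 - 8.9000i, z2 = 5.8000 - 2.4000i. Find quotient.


Conjugate of z2 = 5.8000 + 2.4000i
Numerator: (3.0000 - 8.9000i)(5.8000 + 2.4000i) = 38.7600 - 44.4200i
Denominator: 5.8^2 + (-2.4)^2 = 39.4
Result = (38.7600 - 44.4200i)/39.4

0.9838 - 1.1274i


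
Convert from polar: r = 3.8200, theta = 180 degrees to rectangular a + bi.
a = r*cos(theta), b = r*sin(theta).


a = 3.8200*cos(180°) = 3.8200*(-1) = -3.8200
b = 3.8200*sin(180°) = 3.8200*0 = 0

-3.8200 + 0i


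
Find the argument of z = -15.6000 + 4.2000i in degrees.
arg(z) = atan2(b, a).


Re = -15.6, Im = 4.2
arg = atan2(4.2, -15.6) = 164.9315 degrees

arg(z) = 164.9315 degrees


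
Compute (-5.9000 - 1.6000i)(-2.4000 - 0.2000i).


Real = -5.9*(-2.4) - (-1.6)*(-0.2) = 14.16 - 0.32 = 13.84
Imag = -5.9*(-0.2) - (2.4)*(-1.6) = 1.18 + 3.84 = 5.02

13.8400 + 5.0200i


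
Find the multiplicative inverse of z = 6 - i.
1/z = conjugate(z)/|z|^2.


|z|^2 = 36+1 = 37
1/z = (6 + 1i)/37

1/z = 0.1622 + 0.0270i


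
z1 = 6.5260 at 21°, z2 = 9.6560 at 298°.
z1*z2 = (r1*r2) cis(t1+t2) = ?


r = 6.5260 * 9.6560 = 63.0151
theta = 21° + 298° = 319° = 319° (mod 360)

63.0151 cis(319°)


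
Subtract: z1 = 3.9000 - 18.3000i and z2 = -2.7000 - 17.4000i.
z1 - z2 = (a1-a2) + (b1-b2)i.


Real: 3.9 + 2.7 = 6.6
Imag: -18.3 + 17.4 = -0.9

6.6000 - 0.9000i


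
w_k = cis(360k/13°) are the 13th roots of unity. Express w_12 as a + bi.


Angle = 360*12/13 = 332.3077°
a = cos(332.3077°) = 0.8855
b = sin(332.3077°) = -0.4647

0.8855 - 0.4647i


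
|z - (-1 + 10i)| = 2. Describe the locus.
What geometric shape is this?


|z - z0| = r is a circle with center z0 and radius r.
Center = (-1, 10), radius = 2

Circle with center (-1, 10) and radius 2


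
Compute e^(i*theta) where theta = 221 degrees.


cos(221°) = -0.7547
sin(221°) = -0.6561

e^(i*221°) = -0.7547 - 0.6561i


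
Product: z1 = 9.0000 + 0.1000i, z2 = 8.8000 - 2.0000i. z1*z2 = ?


Real = 9*8.8 - 0.1*(-2) = 79.2 - (-0.2) = 79.4
Imag = 9*(-2) + 8.8*0.1 = -18 + 0.88 = -17.12

79.4000 - 17.1200i


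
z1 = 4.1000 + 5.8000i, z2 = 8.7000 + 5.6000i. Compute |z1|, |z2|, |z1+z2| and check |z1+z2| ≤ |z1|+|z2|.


|z1| = sqrt(4.1^2 + 5.8^2) = sqrt(50.45) = 7.1028
|z2| = sqrt(8.7^2 + 5.6^2) = sqrt(107.05) = 10.3465
z1+z2 = 12.8000 + 11.4000i
|z1+z2| = sqrt(293.8) = 17.1406
|z1|+|z2| = 7.1028 + 10.3465 = 17.4493

|z1+z2| = 17.1406 ≤ |z1|+|z2| = 17.4493 (verified)


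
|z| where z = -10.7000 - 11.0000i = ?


|z| = sqrt((-10.7)^2 + (-11)^2) = sqrt(114.49 + 121) = sqrt(235.49) = 15.3457

|z| = 15.3457


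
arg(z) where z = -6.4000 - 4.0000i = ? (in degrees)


Re = -6.4, Im = -4
arg = atan2(-4, -6.4) = -147.9946 degrees

arg(z) = -147.9946 degrees


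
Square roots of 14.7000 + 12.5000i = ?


|z| = sqrt(216.09+156.25) = 19.2961
sqrt((|z|+a)/2) = sqrt((19.2961+14.7)/2) = sqrt(16.9981) = 4.1229
sqrt((|z|-a)/2) = sqrt((19.2961-14.7)/2) = sqrt(2.2981) = 1.5159

±(4.1229 + 1.5159i) i.e. 4.1229 + 1.5159i and -4.1229 - 1.5159i


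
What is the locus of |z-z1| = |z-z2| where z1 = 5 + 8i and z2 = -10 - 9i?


Equal distances means the locus is the perpendicular bisector of z1 and z2.
Midpoint = ((5+(-10))/2, (8+(-9))/2) = (-2.5000, -0.5000)

Perpendicular bisector through (-2.5000, -0.5000)


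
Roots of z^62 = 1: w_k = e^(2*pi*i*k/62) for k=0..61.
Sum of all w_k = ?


The sum of all 62th roots of unity is 0.
Geometric series: (1 - w^62)/(1 - w) = (1-1)/(1-w) = 0 since w^62 = 1, w ≠ 1.
Alternatively: coefficient of z^61 in z^62 - 1 is 0.

0


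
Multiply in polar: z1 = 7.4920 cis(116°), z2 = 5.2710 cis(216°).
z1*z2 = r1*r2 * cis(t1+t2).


r = 7.4920 * 5.2710 = 39.4903
theta = 116° + 216° = 332° = 332° (mod 360)

39.4903 cis(332°)


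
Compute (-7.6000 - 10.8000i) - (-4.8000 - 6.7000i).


Real: -7.6 + 4.8 = -2.8
Imag: -10.8 + 6.7 = -4.1

-2.8000 - 4.1000i


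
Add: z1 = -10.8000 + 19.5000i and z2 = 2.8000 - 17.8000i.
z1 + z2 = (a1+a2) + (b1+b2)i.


Real: -10.8 + 2.8 = -8
Imag: 19.5 - 17.8 = 1.7

-8.0000 + 1.7000i


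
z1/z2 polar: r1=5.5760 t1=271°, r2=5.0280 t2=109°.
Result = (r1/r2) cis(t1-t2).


r = 5.5760 / 5.0280 = 1.1090
theta = 271° - 109° = 162° = 162° (mod 360)

1.1090 cis(162°)


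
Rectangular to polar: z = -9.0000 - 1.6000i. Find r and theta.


r = sqrt(81+2.56) = sqrt(83.56) = 9.1411
theta = atan2(-1.6, -9) = -169.9194 degrees

r = 9.1411, theta = -169.9194 degrees


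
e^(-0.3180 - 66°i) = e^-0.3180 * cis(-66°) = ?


e^-0.3180 = 0.7276
cos(-66°) = 0.4067
sin(-66°) = -0.9135
Real = 0.7276*0.4067 = 0.2959
Imag = 0.7276*(-0.9135) = -0.6647

0.2959 - 0.6647i


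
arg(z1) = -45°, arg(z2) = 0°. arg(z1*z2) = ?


arg(z1*z2) = -45° + 0° = -45°
Normalized to (-180°, 180°]: -45°

-45°


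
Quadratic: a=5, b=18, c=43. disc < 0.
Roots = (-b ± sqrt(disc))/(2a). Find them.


disc = 18^2 - 4*5*43 = 324 - 860 = -536
sqrt(|disc|) = sqrt(536) = 23.1517
Real part = -18/(2*5) = -1.8000
Imag part = 23.1517/(2*5) = 2.3152

-1.8000 ± 2.3152i


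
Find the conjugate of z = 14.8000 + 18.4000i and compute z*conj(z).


z_bar = 14.8000 - 18.4000i
z*z_bar = 14.8^2 + 18.4^2 = 219.04 + 338.56 = 557.6

z_bar = 14.8000 - 18.4000i, z*z_bar = 557.6


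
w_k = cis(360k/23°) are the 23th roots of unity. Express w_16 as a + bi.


Angle = 360*16/23 = 250.4348°
a = cos(250.4348°) = -0.3349
b = sin(250.4348°) = -0.9423

-0.3349 - 0.9423i


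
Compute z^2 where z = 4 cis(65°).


r^2 = 4^2 = 16
n*theta = 2*65° = 130° = 130° (mod 360)
a = 16*cos(130°) = -10.2846
b = 16*sin(130°) = 12.2567

16 cis(130°) = -10.2846 + 12.2567i


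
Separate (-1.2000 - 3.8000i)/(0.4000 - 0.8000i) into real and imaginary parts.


Multiply by conjugate: (-1.2000 - 3.8000i)(0.4000 + 0.8000i) / (0.4^2 + (-0.8)^2)
Numerator real = -1.2*0.4 - (3.8)*(-0.8) = 2.56
Numerator imag = -3.8*0.4 - (-1.2)*(-0.8) = -2.48
Denominator = 0.8
Re(z) = 2.56/0.8 = 3.2000
Im(z) = -2.48/0.8 = -3.1000

Re(z) = 3.2000, Im(z) = -3.1000


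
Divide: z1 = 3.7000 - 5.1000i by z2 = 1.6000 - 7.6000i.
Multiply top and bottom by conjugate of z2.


Conjugate of z2 = 1.6000 + 7.6000i
Numerator: (3.7000 - 5.1000i)(1.6000 + 7.6000i) = 44.6800 + 19.9600i
Denominator: 1.6^2 + (-7.6)^2 = 60.32
Result = (44.6800 + 19.9600i)/60.32

0.7407 + 0.3309i


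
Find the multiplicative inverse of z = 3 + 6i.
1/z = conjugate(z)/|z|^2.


|z|^2 = 9+36 = 45
1/z = (3 - 6i)/45

1/z = 0.0667 - 0.1333i


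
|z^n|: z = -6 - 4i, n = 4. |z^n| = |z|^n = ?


|z| = sqrt(36+16) = sqrt(52) = 7.2111
|z^4| = |z|^4 = (sqrt(52))^4 = 52^2 = 2704

|z^4| = 2704


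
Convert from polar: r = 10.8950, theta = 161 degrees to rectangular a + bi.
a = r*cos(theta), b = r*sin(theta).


a = 10.8950*cos(161°) = 10.8950*(-0.94552) = -10.3014
b = 10.8950*sin(161°) = 10.8950*0.32557 = 3.5471

-10.3014 + 3.5471i


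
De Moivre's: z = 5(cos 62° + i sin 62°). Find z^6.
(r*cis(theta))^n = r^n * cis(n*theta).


r^6 = 5^6 = 15625
n*theta = 6*62° = 372° = 12° (mod 360)
a = 15625*cos(12°) = 15283.5563
b = 15625*sin(12°) = 3248.6202

15625 cis(12°) = 15283.5563 + 3248.6202i


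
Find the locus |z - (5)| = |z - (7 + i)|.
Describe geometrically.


Equal distances means the locus is the perpendicular bisector of z1 and z2.
Midpoint = ((5+7)/2, (0+1)/2) = (6.0000, 0.5000)

Perpendicular bisector through (6.0000, 0.5000)


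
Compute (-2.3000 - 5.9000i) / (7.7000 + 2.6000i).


Conjugate of z2 = 7.7000 - 2.6000i
Numerator: (-2.3000 - 5.9000i)(7.7000 - 2.6000i) = -33.0500 - 39.4500i
Denominator: 7.7^2 + 2.6^2 = 66.05
Result = (-33.0500 - 39.4500i)/66.05

-0.5004 - 0.5973i


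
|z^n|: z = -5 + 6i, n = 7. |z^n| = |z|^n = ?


|z| = sqrt(25+36) = sqrt(61) = 7.8102
|z^7| = |z|^7 = (sqrt(61))^7 = 61^3 * sqrt(61) = 226981*sqrt(61)

|z^7| = 226981*sqrt(61) ≈ 1772778.2817


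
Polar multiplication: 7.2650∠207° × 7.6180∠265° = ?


r = 7.2650 * 7.6180 = 55.3448
theta = 207° + 265° = 472° = 112° (mod 360)

55.3448 cis(112°)


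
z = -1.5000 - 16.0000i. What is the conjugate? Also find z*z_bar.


z_bar = -1.5000 + 16.0000i
z*z_bar = (-1.5)^2 + (-16)^2 = 2.25 + 256 = 258.25

z_bar = -1.5000 + 16.0000i, z*z_bar = 258.25


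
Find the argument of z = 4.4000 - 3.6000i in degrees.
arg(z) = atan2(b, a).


Re = 4.4, Im = -3.6
arg = atan2(-3.6, 4.4) = -39.2894 degrees

arg(z) = -39.2894 degrees


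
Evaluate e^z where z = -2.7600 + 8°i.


e^-2.7600 = 0.0633
cos(8°) = 0.9903
sin(8°) = 0.1392
Real = 0.0633*0.9903 = 0.0627
Imag = 0.0633*0.1392 = 0.0088

0.0627 + 0.0088i


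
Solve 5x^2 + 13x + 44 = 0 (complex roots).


disc = 13^2 - 4*5*44 = 169 - 880 = -711
sqrt(|disc|) = sqrt(711) = 26.6646
Real part = -13/(2*5) = -1.3000
Imag part = 26.6646/(2*5) = 2.6665

-1.3000 ± 2.6665i


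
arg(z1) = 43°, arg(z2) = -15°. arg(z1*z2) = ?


arg(z1*z2) = 43° - 15° = 28°
Normalized to (-180°, 180°]: 28°

28°


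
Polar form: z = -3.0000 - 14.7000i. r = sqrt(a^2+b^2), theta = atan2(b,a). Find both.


r = sqrt(9+216.09) = sqrt(225.09) = 15.0030
theta = atan2(-14.7, -3) = -101.5346 degrees

r = 15.0030, theta = -101.5346 degrees


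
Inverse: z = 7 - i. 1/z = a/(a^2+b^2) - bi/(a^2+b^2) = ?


|z|^2 = 49+1 = 50
1/z = (7 + 1i)/50

1/z = 0.1400 + 0.0200i


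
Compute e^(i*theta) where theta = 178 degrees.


cos(178°) = -0.9994
sin(178°) = 0.0349

e^(i*178°) = -0.9994 + 0.0349i


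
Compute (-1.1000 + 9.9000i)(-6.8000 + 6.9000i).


Real = -1.1*(-6.8) - 9.9*6.9 = 7.48 - 68.31 = -60.83
Imag = -1.1*6.9 - (6.8)*9.9 = -7.59 - (67.32) = -74.91

-60.8300 - 74.9100i


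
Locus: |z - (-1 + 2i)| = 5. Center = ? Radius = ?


|z - z0| = r is a circle with center z0 and radius r.
Center = (-1, 2), radius = 5

Circle with center (-1, 2) and radius 5


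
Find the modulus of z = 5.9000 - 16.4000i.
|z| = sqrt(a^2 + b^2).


|z| = sqrt(5.9^2 + (-16.4)^2) = sqrt(34.81 + 268.96) = sqrt(303.77) = 17.4290

|z| = 17.4290


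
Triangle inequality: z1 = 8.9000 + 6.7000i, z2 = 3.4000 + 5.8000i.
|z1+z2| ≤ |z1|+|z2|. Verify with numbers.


|z1| = sqrt(8.9^2 + 6.7^2) = sqrt(124.1) = 11.1400
|z2| = sqrt(3.4^2 + 5.8^2) = sqrt(45.2) = 6.7231
z1+z2 = 12.3000 + 12.5000i
|z1+z2| = sqrt(307.54) = 17.5368
|z1|+|z2| = 11.1400 + 6.7231 = 17.8631

|z1+z2| = 17.5368 ≤ |z1|+|z2| = 17.8631 (verified)


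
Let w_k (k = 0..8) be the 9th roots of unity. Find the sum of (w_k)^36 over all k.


The roots are w_k = w^k with w = e^(2*pi*i/9), and (w^k)^36 = (w^36)^k.
So S = 1 + u + u^2 + ... + u^(8) with u = w^36.
36 = 4*9 + 0, so 36 is a multiple of 9 and u = (w^9)^4 = 1.
Every one of the 9 terms equals 1: S = 9

S = 9


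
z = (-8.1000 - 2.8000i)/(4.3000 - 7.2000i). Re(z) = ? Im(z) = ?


Multiply by conjugate: (-8.1000 - 2.8000i)(4.3000 + 7.2000i) / (4.3^2 + (-7.2)^2)
Numerator real = -8.1*4.3 - (2.8)*(-7.2) = -14.67
Numerator imag = -2.8*4.3 - (-8.1)*(-7.2) = -70.36
Denominator = 70.33
Re(z) = -14.67/70.33 = -0.2086
Im(z) = -70.36/70.33 = -1.0004

Re(z) = -0.2086, Im(z) = -1.0004


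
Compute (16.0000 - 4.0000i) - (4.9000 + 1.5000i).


Real: 16 - 4.9 = 11.1
Imag: -4 - 1.5 = -5.5

11.1000 - 5.5000i


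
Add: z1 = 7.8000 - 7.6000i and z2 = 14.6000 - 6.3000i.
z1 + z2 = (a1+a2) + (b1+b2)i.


Real: 7.8 + 14.6 = 22.4
Imag: -7.6 - 6.3 = -13.9

22.4000 - 13.9000i


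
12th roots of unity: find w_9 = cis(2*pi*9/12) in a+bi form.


Angle = 360*9/12 = 270°
a = cos(270°) = 0
b = sin(270°) = -1.0000

0 - 1.0000i


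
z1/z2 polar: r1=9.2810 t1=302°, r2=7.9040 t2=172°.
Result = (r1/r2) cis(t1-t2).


r = 9.2810 / 7.9040 = 1.1742
theta = 302° - 172° = 130° = 130° (mod 360)

1.1742 cis(130°)


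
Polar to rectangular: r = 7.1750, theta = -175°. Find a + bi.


a = 7.1750*cos(-175°) = 7.1750*(-0.9962) = -7.1477
b = 7.1750*sin(-175°) = 7.1750*(-0.087156) = -0.6253

-7.1477 - 0.6253i


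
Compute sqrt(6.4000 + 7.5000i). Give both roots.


|z| = sqrt(40.96+56.25) = 9.8595
sqrt((|z|+a)/2) = sqrt((9.8595+6.4)/2) = sqrt(8.1298) = 2.8513
sqrt((|z|-a)/2) = sqrt((9.8595-6.4)/2) = sqrt(1.7298) = 1.3152

±(2.8513 + 1.3152i) i.e. 2.8513 + 1.3152i and -2.8513 - 1.3152i


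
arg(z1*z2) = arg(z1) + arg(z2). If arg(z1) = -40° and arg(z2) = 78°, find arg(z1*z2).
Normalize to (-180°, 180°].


arg(z1*z2) = -40° + 78° = 38°
Normalized to (-180°, 180°]: 38°

38°


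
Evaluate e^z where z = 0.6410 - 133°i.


e^0.6410 = 1.8984
cos(-133°) = -0.682
sin(-133°) = -0.73135
Real = 1.8984*(-0.682) = -1.2947
Imag = 1.8984*(-0.73135) = -1.3884

-1.2947 - 1.3884i


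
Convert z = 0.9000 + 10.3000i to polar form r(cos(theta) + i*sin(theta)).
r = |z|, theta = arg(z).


r = sqrt(0.81+106.09) = sqrt(106.9) = 10.3392
theta = atan2(10.3, 0.9) = 85.0063 degrees

r = 10.3392, theta = 85.0063 degrees


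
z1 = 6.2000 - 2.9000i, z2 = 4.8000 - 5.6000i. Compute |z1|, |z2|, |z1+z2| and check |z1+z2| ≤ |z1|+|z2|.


|z1| = sqrt(6.2^2 + (-2.9)^2) = sqrt(46.85) = 6.8447
|z2| = sqrt(4.8^2 + (-5.6)^2) = sqrt(54.4) = 7.3756
z1+z2 = 11.0000 - 8.5000i
|z1+z2| = sqrt(193.25) = 13.9014
|z1|+|z2| = 6.8447 + 7.3756 = 14.2203

|z1+z2| = 13.9014 ≤ |z1|+|z2| = 14.2203 (verified)


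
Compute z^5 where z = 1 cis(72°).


r^5 = 1^5 = 1
n*theta = 5*72° = 360° = 0° (mod 360)
a = 1*cos(0°) = 1.0000
b = 1*sin(0°) = 0

1 cis(0°) = 1.0000 + 0i


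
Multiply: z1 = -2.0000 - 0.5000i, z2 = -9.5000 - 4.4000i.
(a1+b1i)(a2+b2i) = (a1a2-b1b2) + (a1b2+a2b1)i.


Real = -2*(-9.5) - (-0.5)*(-4.4) = 19 - 2.2 = 16.8
Imag = -2*(-4.4) - (9.5)*(-0.5) = 8.8 + 4.75 = 13.55

16.8000 + 13.5500i


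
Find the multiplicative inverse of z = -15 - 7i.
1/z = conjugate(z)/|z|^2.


|z|^2 = 225+49 = 274
1/z = (-15 + 7i)/274

1/z = -0.0547 + 0.0255i


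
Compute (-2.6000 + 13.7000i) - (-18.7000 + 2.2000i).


Real: -2.6 + 18.7 = 16.1
Imag: 13.7 - 2.2 = 11.5

16.1000 + 11.5000i


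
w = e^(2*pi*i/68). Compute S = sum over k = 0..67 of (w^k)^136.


The roots are w_k = w^k with w = e^(2*pi*i/68), and (w^k)^136 = (w^136)^k.
So S = 1 + u + u^2 + ... + u^(67) with u = w^136.
136 = 2*68 + 0, so 136 is a multiple of 68 and u = (w^68)^2 = 1.
Every one of the 68 terms equals 1: S = 68

S = 68


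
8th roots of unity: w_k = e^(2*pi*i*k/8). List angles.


The 8th roots of unity are cis(360k/8°) for k=0..7
Angle step = 360/8 = 45°
Primitive root: cis(45°)
Primitive root = 0.7071 + 0.7071i

8 roots at angles: 0°, 45°, 90°, 135°, 180°, 225°, 270°, 315°


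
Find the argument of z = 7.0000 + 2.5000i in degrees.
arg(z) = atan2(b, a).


Re = 7, Im = 2.5
arg = atan2(2.5, 7) = 19.6538 degrees

arg(z) = 19.6538 degrees


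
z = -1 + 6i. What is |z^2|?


|z| = sqrt(1+36) = sqrt(37) = 6.0828
|z^2| = |z|^2 = (sqrt(37))^2 = 37

|z^2| = 37


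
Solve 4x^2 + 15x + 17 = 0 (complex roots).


disc = 15^2 - 4*4*17 = 225 - 272 = -47
sqrt(|disc|) = sqrt(47) = 6.8557
Real part = -15/(2*4) = -1.8750
Imag part = 6.8557/(2*4) = 0.8570

-1.8750 ± 0.8570i


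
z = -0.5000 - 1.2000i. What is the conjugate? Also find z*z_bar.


z_bar = -0.5000 + 1.2000i
z*z_bar = (-0.5)^2 + (-1.2)^2 = 0.25 + 1.44 = 1.69

z_bar = -0.5000 + 1.2000i, z*z_bar = 1.69


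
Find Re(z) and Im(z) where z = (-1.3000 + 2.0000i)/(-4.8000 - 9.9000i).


Multiply by conjugate: (-1.3000 + 2.0000i)(-4.8000 + 9.9000i) / ((-4.8)^2 + (-9.9)^2)
Numerator real = -1.3*(-4.8) + 2*(-9.9) = -13.56
Numerator imag = 2*(-4.8) - (-1.3)*(-9.9) = -22.47
Denominator = 121.05
Re(z) = -13.56/121.05 = -0.1120
Im(z) = -22.47/121.05 = -0.1856

Re(z) = -0.1120, Im(z) = -0.1856


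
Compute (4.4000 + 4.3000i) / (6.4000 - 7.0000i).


Conjugate of z2 = 6.4000 + 7.0000i
Numerator: (4.4000 + 4.3000i)(6.4000 + 7.0000i) = -1.9400 + 58.3200i
Denominator: 6.4^2 + (-7)^2 = 89.96
Result = (-1.9400 + 58.3200i)/89.96

-0.0216 + 0.6483i


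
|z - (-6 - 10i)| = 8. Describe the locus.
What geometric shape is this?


|z - z0| = r is a circle with center z0 and radius r.
Center = (-6, -10), radius = 8

Circle with center (-6, -10) and radius 8


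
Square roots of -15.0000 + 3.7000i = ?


|z| = sqrt(225+13.69) = 15.4496
sqrt((|z|+a)/2) = sqrt((15.4496+(-15))/2) = sqrt(0.2248) = 0.4741
sqrt((|z|-a)/2) = sqrt((15.4496-(-15))/2) = sqrt(15.2248) = 3.9019

±(0.4741 + 3.9019i) i.e. 0.4741 + 3.9019i and -0.4741 - 3.9019i


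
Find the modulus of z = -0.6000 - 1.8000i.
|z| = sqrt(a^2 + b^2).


|z| = sqrt((-0.6)^2 + (-1.8)^2) = sqrt(0.36 + 3.24) = sqrt(3.6) = 1.8974

|z| = 1.8974


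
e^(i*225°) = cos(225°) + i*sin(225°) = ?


cos(225°) = -0.7071
sin(225°) = -0.7071

e^(i*225°) = -0.7071 - 0.7071i


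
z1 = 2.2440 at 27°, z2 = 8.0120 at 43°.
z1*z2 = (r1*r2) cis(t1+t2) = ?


r = 2.2440 * 8.0120 = 17.9789
theta = 27° + 43° = 70° = 70° (mod 360)

17.9789 cis(70°)


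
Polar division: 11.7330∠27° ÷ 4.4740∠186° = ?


r = 11.7330 / 4.4740 = 2.6225
theta = 27° - 186° = -159° = 201° (mod 360)

2.6225 cis(201°)


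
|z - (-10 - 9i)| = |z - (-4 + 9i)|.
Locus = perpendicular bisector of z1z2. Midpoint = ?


Equal distances means the locus is the perpendicular bisector of z1 and z2.
Midpoint = ((-10+(-4))/2, (-9+9)/2) = (-7.0000, 0)

Perpendicular bisector through (-7.0000, 0)


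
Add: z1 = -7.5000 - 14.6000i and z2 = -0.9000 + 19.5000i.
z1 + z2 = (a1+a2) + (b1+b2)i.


Real: -7.5 - 0.9 = -8.4
Imag: -14.6 + 19.5 = 4.9

-8.4000 + 4.9000i


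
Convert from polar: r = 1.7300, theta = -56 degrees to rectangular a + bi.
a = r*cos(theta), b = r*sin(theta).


a = 1.7300*cos(-56°) = 1.7300*0.5592 = 0.9674
b = 1.7300*sin(-56°) = 1.7300*(-0.829) = -1.4342

0.9674 - 1.4342i


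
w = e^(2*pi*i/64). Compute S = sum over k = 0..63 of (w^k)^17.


The roots are w_k = w^k with w = e^(2*pi*i/64), and (w^k)^17 = (w^17)^k.
So S = 1 + u + u^2 + ... + u^(63) with u = w^17.
17 = 0*64 + 17, so 17 is not a multiple of 64: u = w^17 ≠ 1 (w is a primitive 64th root), while u^64 = (w^64)^17 = 1.
Geometric series: S = (1 - u^64)/(1 - u) = (1 - 1)/(1 - u) = 0

S = 0


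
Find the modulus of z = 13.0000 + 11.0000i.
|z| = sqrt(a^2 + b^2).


|z| = sqrt(13^2 + 11^2) = sqrt(169 + 121) = sqrt(290) = 17.0294

|z| = 17.0294


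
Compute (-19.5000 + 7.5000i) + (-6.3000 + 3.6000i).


Real: -19.5 - 6.3 = -25.8
Imag: 7.5 + 3.6 = 11.1

-25.8000 + 11.1000i


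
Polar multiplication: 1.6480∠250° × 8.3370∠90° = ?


r = 1.6480 * 8.3370 = 13.7394
theta = 250° + 90° = 340° = 340° (mod 360)

13.7394 cis(340°)


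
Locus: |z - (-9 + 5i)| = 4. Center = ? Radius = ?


|z - z0| = r is a circle with center z0 and radius r.
Center = (-9, 5), radius = 4

Circle with center (-9, 5) and radius 4


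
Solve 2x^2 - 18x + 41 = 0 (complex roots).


disc = (-18)^2 - 4*2*41 = 324 - 328 = -4
sqrt(|disc|) = sqrt(4) = 2.0000
Real part = 18/(2*2) = 4.5000
Imag part = 2.0000/(2*2) = 0.5000

4.5000 ± 0.5000i


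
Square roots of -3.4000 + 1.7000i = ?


|z| = sqrt(11.56+2.89) = 3.8013
sqrt((|z|+a)/2) = sqrt((3.8013+(-3.4))/2) = sqrt(0.2007) = 0.4479
sqrt((|z|-a)/2) = sqrt((3.8013-(-3.4))/2) = sqrt(3.6007) = 1.8975

±(0.4479 + 1.8975i) i.e. 0.4479 + 1.8975i and -0.4479 - 1.8975i


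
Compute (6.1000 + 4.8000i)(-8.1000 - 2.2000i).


Real = 6.1*(-8.1) - 4.8*(-2.2) = -49.41 - (-10.56) = -38.85
Imag = 6.1*(-2.2) - (8.1)*4.8 = -13.42 - (38.88) = -52.3

-38.8500 - 52.3000i


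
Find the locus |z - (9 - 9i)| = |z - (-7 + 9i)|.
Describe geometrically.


Equal distances means the locus is the perpendicular bisector of z1 and z2.
Midpoint = ((9+(-7))/2, (-9+9)/2) = (1.0000, 0)

Perpendicular bisector through (1.0000, 0)


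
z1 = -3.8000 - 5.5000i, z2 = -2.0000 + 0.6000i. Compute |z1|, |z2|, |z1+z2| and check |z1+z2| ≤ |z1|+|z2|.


|z1| = sqrt((-3.8)^2 + (-5.5)^2) = sqrt(44.69) = 6.6851
|z2| = sqrt((-2)^2 + 0.6^2) = sqrt(4.36) = 2.0881
z1+z2 = -5.8000 - 4.9000i
|z1+z2| = sqrt(57.65) = 7.5928
|z1|+|z2| = 6.6851 + 2.0881 = 8.7732

|z1+z2| = 7.5928 ≤ |z1|+|z2| = 8.7732 (verified)


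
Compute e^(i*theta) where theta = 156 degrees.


cos(156°) = -0.9135
sin(156°) = 0.4067

e^(i*156°) = -0.9135 + 0.4067i


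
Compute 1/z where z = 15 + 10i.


|z|^2 = 225+100 = 325
1/z = (15 - 10i)/325

1/z = 0.0462 - 0.0308i


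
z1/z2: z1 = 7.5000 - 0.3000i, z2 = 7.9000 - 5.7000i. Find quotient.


Conjugate of z2 = 7.9000 + 5.7000i
Numerator: (7.5000 - 0.3000i)(7.9000 + 5.7000i) = 60.9600 + 40.3800i
Denominator: 7.9^2 + (-5.7)^2 = 94.9
Result = (60.9600 + 40.3800i)/94.9

0.6424 + 0.4255i


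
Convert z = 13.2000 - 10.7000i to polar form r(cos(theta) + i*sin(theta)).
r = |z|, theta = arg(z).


r = sqrt(174.24+114.49) = sqrt(288.73) = 16.9921
theta = atan2(-10.7, 13.2) = -39.0284 degrees

r = 16.9921, theta = -39.0284 degrees


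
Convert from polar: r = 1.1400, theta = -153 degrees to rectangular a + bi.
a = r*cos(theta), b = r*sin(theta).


a = 1.1400*cos(-153°) = 1.1400*(-0.891) = -1.0157
b = 1.1400*sin(-153°) = 1.1400*(-0.45399) = -0.5175

-1.0157 - 0.5175i


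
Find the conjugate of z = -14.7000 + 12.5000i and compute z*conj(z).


z_bar = -14.7000 - 12.5000i
z*z_bar = (-14.7)^2 + 12.5^2 = 216.09 + 156.25 = 372.34

z_bar = -14.7000 - 12.5000i, z*z_bar = 372.34


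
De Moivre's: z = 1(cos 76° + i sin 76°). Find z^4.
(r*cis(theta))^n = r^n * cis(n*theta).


r^4 = 1^4 = 1
n*theta = 4*76° = 304° = 304° (mod 360)
a = 1*cos(304°) = 0.5592
b = 1*sin(304°) = -0.8290

1 cis(304°) = 0.5592 - 0.8290i


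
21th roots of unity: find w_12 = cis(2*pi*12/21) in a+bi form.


Angle = 360*12/21 = 205.7143°
a = cos(205.7143°) = -0.9010
b = sin(205.7143°) = -0.4339

-0.9010 - 0.4339i


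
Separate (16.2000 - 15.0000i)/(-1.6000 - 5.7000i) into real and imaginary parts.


Multiply by conjugate: (16.2000 - 15.0000i)(-1.6000 + 5.7000i) / ((-1.6)^2 + (-5.7)^2)
Numerator real = 16.2*(-1.6) - (15)*(-5.7) = 59.58
Numerator imag = -15*(-1.6) - 16.2*(-5.7) = 116.34
Denominator = 35.05
Re(z) = 59.58/35.05 = 1.6999
Im(z) = 116.34/35.05 = 3.3193

Re(z) = 1.6999, Im(z) = 3.3193


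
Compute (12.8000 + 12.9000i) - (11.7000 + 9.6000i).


Real: 12.8 - 11.7 = 1.1
Imag: 12.9 - 9.6 = 3.3

1.1000 + 3.3000i


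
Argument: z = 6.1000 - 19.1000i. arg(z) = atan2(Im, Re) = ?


Re = 6.1, Im = -19.1
arg = atan2(-19.1, 6.1) = -72.2880 degrees

arg(z) = -72.2880 degrees


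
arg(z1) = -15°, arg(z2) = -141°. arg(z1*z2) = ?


arg(z1*z2) = -15° - 141° = -156°
Normalized to (-180°, 180°]: -156°

-156°


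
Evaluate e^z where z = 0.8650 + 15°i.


e^0.8650 = 2.3750
cos(15°) = 0.96593
sin(15°) = 0.2588
Real = 2.3750*0.96593 = 2.2941
Imag = 2.3750*0.2588 = 0.6147

2.2941 + 0.6147i


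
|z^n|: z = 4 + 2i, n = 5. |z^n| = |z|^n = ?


|z| = sqrt(16+4) = sqrt(20) = 4.4721
|z^5| = |z|^5 = (sqrt(20))^5 = 20^2 * sqrt(20) = 400*sqrt(20)

|z^5| = 400*sqrt(20) ≈ 1788.8544


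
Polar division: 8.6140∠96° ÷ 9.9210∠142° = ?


r = 8.6140 / 9.9210 = 0.8683
theta = 96° - 142° = -46° = 314° (mod 360)

0.8683 cis(314°)


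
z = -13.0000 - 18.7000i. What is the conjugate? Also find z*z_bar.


z_bar = -13.0000 + 18.7000i
z*z_bar = (-13)^2 + (-18.7)^2 = 169 + 349.69 = 518.69

z_bar = -13.0000 + 18.7000i, z*z_bar = 518.69


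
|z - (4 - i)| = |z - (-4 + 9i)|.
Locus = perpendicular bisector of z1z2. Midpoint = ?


Equal distances means the locus is the perpendicular bisector of z1 and z2.
Midpoint = ((4+(-4))/2, (-1+9)/2) = (0, 4.0000)

Perpendicular bisector through (0, 4.0000)


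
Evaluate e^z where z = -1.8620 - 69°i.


e^-1.8620 = 0.15536
cos(-69°) = 0.3584
sin(-69°) = -0.9336
Real = 0.15536*0.3584 = 0.0557
Imag = 0.15536*(-0.9336) = -0.1450

0.0557 - 0.1450i


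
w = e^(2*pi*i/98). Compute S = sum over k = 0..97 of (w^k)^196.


The roots are w_k = w^k with w = e^(2*pi*i/98), and (w^k)^196 = (w^196)^k.
So S = 1 + u + u^2 + ... + u^(97) with u = w^196.
196 = 2*98 + 0, so 196 is a multiple of 98 and u = (w^98)^2 = 1.
Every one of the 98 terms equals 1: S = 98

S = 98


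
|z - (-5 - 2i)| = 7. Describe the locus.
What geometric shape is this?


|z - z0| = r is a circle with center z0 and radius r.
Center = (-5, -2), radius = 7

Circle with center (-5, -2) and radius 7


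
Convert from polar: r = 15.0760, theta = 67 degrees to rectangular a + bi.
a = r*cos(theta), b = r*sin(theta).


a = 15.0760*cos(67°) = 15.0760*0.390731 = 5.8907
b = 15.0760*sin(67°) = 15.0760*0.9205 = 13.8775

5.8907 + 13.8775i


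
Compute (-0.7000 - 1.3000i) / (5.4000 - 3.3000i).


Conjugate of z2 = 5.4000 + 3.3000i
Numerator: (-0.7000 - 1.3000i)(5.4000 + 3.3000i) = 0.5100 - 9.3300i
Denominator: 5.4^2 + (-3.3)^2 = 40.05
Result = (0.5100 - 9.3300i)/40.05

0.0127 - 0.2330i


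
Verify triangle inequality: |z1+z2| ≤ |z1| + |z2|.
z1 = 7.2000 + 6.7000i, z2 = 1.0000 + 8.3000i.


|z1| = sqrt(7.2^2 + 6.7^2) = sqrt(96.73) = 9.8351
|z2| = sqrt(1^2 + 8.3^2) = sqrt(69.89) = 8.3600
z1+z2 = 8.2000 + 15.0000i
|z1+z2| = sqrt(292.24) = 17.0950
|z1|+|z2| = 9.8351 + 8.3600 = 18.1951

|z1+z2| = 17.0950 ≤ |z1|+|z2| = 18.1951 (verified)


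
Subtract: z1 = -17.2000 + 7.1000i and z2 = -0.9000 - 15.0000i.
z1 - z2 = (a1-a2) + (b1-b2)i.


Real: -17.2 + 0.9 = -16.3
Imag: 7.1 + 15 = 22.1

-16.3000 + 22.1000i


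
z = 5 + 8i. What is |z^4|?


|z| = sqrt(25+64) = sqrt(89) = 9.4340
|z^4| = |z|^4 = (sqrt(89))^4 = 89^2 = 7921

|z^4| = 7921


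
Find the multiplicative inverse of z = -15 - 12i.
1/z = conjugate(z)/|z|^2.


|z|^2 = 225+144 = 369
1/z = (-15 + 12i)/369

1/z = -0.0407 + 0.0325i


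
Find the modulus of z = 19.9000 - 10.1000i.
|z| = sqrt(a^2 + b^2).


|z| = sqrt(19.9^2 + (-10.1)^2) = sqrt(396.01 + 102.01) = sqrt(498.02) = 22.3164

|z| = 22.3164


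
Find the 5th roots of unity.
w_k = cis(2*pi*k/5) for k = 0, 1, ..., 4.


The 5th roots of unity are cis(360k/5°) for k=0..4
Angle step = 360/5 = 72°
Primitive root: cis(72°)
Primitive root = 0.3090 + 0.9511i

5 roots at angles: 0°, 72°, 144°, 216°, 288°


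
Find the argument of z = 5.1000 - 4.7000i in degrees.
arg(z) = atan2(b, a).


Re = 5.1, Im = -4.7
arg = atan2(-4.7, 5.1) = -42.6627 degrees

arg(z) = -42.6627 degrees


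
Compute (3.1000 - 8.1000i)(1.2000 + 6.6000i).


Real = 3.1*1.2 - (-8.1)*6.6 = 3.72 - (-53.46) = 57.18
Imag = 3.1*6.6 + 1.2*(-8.1) = 20.46 - (9.72) = 10.74

57.1800 + 10.7400i


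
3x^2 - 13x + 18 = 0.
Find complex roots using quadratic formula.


disc = (-13)^2 - 4*3*18 = 169 - 216 = -47
sqrt(|disc|) = sqrt(47) = 6.8557
Real part = 13/(2*3) = 2.1667
Imag part = 6.8557/(2*3) = 1.1426

2.1667 ± 1.1426i
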